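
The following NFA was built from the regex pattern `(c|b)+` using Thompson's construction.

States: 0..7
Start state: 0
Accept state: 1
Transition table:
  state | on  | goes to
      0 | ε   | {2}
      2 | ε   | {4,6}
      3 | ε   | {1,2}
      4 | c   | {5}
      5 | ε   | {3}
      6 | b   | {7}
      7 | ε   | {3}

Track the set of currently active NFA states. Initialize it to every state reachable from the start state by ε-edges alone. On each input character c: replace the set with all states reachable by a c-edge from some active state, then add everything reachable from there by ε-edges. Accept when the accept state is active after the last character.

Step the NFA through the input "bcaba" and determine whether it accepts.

Answer: REJECT

Steps:
initial (ε-close {0}): {0,2,4,6}
'b' @ 1: {1,2,3,4,6,7}  ✓accept
'c' @ 2: {1,2,3,4,5,6}  ✓accept
'a' @ 3: {}  — no active states
rest 'ba' ignored (set empty)
after full input: {}  (accept=1 not in)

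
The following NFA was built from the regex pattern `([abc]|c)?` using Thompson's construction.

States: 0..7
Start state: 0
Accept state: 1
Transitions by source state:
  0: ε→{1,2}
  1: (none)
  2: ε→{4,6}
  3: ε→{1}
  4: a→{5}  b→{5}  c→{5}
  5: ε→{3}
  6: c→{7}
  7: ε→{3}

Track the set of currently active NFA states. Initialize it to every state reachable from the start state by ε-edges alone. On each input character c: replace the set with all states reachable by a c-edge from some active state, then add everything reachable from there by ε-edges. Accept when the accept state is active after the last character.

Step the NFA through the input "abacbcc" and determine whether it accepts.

Answer: REJECT

Steps:
initial (ε-close {0}): {0,1,2,4,6}
'a' @ 1: {1,3,5}  [accepting]
'b' @ 2: {}  — dead — no transitions
rest 'acbcc' ignored (set empty)
after full input: {}  (accept=1 not in)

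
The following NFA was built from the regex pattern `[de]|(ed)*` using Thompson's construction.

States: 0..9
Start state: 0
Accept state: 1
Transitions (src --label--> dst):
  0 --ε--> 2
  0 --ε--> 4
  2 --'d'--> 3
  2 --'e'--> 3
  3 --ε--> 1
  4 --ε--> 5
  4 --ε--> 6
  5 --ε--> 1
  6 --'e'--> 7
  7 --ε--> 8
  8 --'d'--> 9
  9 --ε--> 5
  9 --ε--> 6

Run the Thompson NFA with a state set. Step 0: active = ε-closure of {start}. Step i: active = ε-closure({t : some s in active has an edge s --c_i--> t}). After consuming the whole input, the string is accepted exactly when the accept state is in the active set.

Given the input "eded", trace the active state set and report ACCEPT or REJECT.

S₀ = ε-closure({0}) = {0,1,2,4,5,6}
'e' @ 1: {1,3,7,8}  ✓accept
'd' @ 2: {1,5,6,9}  ✓accept
'e' @ 3: {7,8}
'd' @ 4: {1,5,6,9}  ✓accept
final: {1,5,6,9}; accept 1 in set

Answer: ACCEPT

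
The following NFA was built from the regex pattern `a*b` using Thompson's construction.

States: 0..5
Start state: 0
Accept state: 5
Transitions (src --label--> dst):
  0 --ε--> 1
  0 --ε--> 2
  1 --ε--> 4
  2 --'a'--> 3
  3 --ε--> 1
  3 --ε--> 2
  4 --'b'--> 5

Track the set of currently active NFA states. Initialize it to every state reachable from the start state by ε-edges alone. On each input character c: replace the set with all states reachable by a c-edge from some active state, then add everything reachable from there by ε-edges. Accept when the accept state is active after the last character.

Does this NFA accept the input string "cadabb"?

S₀ = ε-closure({0}) = {0,1,2,4}
'c' @ 1: {}  — dead — no transitions
rest 'adabb' ignored (set empty)
end set {} — state 5 not in

Answer: REJECT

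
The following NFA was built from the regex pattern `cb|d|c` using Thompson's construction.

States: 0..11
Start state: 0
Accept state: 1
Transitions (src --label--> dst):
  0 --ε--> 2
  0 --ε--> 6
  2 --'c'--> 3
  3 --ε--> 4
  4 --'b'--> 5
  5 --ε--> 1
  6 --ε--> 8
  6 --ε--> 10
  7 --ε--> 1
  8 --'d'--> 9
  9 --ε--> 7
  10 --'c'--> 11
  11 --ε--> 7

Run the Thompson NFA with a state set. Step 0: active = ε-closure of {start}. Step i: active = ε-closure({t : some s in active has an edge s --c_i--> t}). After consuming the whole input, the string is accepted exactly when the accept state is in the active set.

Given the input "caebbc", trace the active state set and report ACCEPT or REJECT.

Answer: REJECT

Steps:
S₀ = ε-closure({0}) = {0,2,6,8,10}
'c' @ 1: {1,3,4,7,11}  [accepting]
'a' @ 2: {}  — dead — no transitions
rest 'ebbc' ignored (set empty)
after full input: {}  (accept=1 not in)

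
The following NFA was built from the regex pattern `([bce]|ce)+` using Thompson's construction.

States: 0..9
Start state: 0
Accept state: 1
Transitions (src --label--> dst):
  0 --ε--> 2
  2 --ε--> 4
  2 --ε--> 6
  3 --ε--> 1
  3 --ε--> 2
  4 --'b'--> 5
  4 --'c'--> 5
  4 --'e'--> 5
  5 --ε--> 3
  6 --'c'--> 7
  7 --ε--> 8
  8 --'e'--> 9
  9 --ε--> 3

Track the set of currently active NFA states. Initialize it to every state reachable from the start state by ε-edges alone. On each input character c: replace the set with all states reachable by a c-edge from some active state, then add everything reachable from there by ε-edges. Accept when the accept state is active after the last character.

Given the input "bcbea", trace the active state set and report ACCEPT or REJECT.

start: ε-closure({0}) = {0,2,4,6}
'b' @ 1: {1,2,3,4,5,6}  ✓accept
'c' @ 2: {1,2,3,4,5,6,7,8}  ✓accept
'b' @ 3: {1,2,3,4,5,6}  ✓accept
'e' @ 4: {1,2,3,4,5,6}  ✓accept
'a' @ 5: {}  — dead — no transitions
after full input: {}  (accept=1 not in)

Answer: REJECT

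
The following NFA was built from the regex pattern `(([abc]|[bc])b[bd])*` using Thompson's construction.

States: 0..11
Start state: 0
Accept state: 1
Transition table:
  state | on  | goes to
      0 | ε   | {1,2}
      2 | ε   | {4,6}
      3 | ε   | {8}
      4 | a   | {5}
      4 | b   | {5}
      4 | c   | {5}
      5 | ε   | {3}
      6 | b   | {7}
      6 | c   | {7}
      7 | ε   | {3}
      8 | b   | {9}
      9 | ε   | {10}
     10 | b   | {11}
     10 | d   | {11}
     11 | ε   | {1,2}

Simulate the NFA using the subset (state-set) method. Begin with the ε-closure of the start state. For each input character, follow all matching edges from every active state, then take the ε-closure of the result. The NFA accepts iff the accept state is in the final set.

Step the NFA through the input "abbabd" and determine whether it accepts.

Answer: ACCEPT

Derivation:
initial (ε-close {0}): {0,1,2,4,6}
'a' @ 1: {3,5,8}
'b' @ 2: {9,10}
'b' @ 3: {1,2,4,6,11}  (accept∈set)
'a' @ 4: {3,5,8}
'b' @ 5: {9,10}
'd' @ 6: {1,2,4,6,11}  (accept∈set)
after full input: {1,2,4,6,11}  (accept=1 in)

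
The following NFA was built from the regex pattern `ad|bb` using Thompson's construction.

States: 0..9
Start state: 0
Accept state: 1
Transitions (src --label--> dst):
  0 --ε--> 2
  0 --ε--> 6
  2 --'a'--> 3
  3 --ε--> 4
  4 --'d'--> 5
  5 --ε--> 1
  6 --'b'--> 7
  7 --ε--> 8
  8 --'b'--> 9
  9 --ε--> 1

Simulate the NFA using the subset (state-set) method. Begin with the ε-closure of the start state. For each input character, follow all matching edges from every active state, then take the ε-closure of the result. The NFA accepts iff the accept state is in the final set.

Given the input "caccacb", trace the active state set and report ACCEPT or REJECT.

Answer: REJECT

Steps:
start: ε-closure({0}) = {0,2,6}
'c' @ 1: {}  — dead — no transitions
rest 'accacb' ignored (set empty)
after full input: {}  (accept=1 not in)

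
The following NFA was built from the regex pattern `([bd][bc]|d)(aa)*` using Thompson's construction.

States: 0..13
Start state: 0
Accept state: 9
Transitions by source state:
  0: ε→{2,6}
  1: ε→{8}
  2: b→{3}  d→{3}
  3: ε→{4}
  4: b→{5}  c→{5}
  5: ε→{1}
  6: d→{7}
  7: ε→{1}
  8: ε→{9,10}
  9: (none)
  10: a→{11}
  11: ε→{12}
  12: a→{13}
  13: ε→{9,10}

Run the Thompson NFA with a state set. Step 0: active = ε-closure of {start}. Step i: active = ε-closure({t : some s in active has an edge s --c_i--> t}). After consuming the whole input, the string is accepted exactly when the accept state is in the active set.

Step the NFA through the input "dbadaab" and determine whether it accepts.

initial (ε-close {0}): {0,2,6}
'd' @ 1: {1,3,4,7,8,9,10}  [accepting]
'b' @ 2: {1,5,8,9,10}  [accepting]
'a' @ 3: {11,12}
'd' @ 4: {}  — state set empty
rest 'aab' ignored (set empty)
after full input: {}  (accept=9 not in)

Answer: REJECT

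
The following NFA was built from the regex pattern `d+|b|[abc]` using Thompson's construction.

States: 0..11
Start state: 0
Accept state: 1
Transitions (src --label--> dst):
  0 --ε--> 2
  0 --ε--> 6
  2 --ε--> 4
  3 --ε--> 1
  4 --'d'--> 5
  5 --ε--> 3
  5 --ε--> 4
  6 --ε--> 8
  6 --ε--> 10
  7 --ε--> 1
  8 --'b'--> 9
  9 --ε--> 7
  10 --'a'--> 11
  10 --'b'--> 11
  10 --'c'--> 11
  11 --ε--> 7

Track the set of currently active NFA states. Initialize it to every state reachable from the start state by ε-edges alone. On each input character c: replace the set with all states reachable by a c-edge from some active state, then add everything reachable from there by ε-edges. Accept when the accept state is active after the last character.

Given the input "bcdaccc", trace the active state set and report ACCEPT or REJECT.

Answer: REJECT

Trace:
initial (ε-close {0}): {0,2,4,6,8,10}
'b' @ 1: {1,7,9,11}  (accept∈set)
'c' @ 2: {}  — state set empty
rest 'daccc' ignored (set empty)
end set {} — state 1 not in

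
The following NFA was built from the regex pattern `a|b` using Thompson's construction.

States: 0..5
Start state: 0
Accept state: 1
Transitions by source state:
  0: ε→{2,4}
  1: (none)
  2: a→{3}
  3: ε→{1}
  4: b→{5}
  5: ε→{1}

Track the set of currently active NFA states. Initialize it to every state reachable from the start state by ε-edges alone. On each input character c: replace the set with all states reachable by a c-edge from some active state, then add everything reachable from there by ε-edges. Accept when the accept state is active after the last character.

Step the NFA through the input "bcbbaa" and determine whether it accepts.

initial (ε-close {0}): {0,2,4}
'b' @ 1: {1,5}  (accept∈set)
'c' @ 2: {}  — no active states
rest 'bbaa' ignored (set empty)
after full input: {}  (accept=1 not in)

Answer: REJECT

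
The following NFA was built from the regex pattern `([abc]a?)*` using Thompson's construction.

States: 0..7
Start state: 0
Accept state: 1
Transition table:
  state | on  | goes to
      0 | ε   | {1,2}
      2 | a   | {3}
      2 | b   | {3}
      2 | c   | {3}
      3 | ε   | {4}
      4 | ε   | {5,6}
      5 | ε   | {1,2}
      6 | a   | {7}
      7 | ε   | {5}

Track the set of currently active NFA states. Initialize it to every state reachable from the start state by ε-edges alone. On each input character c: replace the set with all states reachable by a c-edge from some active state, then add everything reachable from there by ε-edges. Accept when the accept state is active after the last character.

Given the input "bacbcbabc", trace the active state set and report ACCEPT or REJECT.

S₀ = ε-closure({0}) = {0,1,2}
'b' @ 1: {1,2,3,4,5,6}  [accepting]
'a' @ 2: {1,2,3,4,5,6,7}  [accepting]
'c' @ 3: {1,2,3,4,5,6}  [accepting]
'b' @ 4: {1,2,3,4,5,6}  [accepting]
'c' @ 5: {1,2,3,4,5,6}  [accepting]
'b' @ 6: {1,2,3,4,5,6}  [accepting]
'a' @ 7: {1,2,3,4,5,6,7}  [accepting]
'b' @ 8: {1,2,3,4,5,6}  [accepting]
'c' @ 9: {1,2,3,4,5,6}  [accepting]
end set {1,2,3,4,5,6} — state 1 in

Answer: ACCEPT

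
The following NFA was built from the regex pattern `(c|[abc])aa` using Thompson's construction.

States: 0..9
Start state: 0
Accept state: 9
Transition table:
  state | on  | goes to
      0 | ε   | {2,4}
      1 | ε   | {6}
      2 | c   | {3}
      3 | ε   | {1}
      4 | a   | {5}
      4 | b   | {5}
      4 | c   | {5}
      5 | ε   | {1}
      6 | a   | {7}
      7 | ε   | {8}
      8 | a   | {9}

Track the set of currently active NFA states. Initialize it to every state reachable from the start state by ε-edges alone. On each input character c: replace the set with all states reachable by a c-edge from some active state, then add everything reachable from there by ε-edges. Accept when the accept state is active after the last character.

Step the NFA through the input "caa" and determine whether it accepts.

Answer: ACCEPT

Derivation:
start: ε-closure({0}) = {0,2,4}
'c' @ 1: {1,3,5,6}
'a' @ 2: {7,8}
'a' @ 3: {9}  ✓accept
after full input: {9}  (accept=9 in)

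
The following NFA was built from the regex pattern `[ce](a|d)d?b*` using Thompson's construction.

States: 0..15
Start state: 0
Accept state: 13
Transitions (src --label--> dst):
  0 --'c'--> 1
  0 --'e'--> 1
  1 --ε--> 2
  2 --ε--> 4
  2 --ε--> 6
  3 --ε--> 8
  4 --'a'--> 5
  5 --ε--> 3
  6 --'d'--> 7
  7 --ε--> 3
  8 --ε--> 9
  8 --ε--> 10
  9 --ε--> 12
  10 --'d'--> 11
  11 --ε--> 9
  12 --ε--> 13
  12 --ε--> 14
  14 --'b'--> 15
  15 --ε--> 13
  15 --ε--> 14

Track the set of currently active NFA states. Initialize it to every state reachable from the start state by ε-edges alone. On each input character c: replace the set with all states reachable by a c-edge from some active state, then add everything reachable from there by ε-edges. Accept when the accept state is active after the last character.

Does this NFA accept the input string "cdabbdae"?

initial (ε-close {0}): {0}
'c' @ 1: {1,2,4,6}
'd' @ 2: {3,7,8,9,10,12,13,14}  ✓accept
'a' @ 3: {}  — dead — no transitions
rest 'bbdae' ignored (set empty)
end set {} — state 13 not in

Answer: REJECT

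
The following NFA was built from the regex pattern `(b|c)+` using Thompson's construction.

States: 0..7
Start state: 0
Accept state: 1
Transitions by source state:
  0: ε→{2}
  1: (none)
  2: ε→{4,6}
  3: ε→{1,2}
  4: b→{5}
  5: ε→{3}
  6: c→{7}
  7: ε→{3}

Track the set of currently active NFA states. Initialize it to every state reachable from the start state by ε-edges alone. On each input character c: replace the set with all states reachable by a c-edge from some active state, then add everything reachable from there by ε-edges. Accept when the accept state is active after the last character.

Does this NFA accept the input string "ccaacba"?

start: ε-closure({0}) = {0,2,4,6}
'c' @ 1: {1,2,3,4,6,7}  ✓accept
'c' @ 2: {1,2,3,4,6,7}  ✓accept
'a' @ 3: {}  — dead — no transitions
rest 'acba' ignored (set empty)
after full input: {}  (accept=1 not in)

Answer: REJECT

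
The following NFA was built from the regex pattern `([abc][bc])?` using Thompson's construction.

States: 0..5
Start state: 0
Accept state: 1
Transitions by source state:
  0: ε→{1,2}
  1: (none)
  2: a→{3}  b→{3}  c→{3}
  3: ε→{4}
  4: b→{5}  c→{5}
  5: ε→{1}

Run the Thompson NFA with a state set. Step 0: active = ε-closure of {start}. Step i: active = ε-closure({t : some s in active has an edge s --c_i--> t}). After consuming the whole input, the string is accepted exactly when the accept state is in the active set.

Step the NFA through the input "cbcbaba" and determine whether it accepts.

initial (ε-close {0}): {0,1,2}
'c' @ 1: {3,4}
'b' @ 2: {1,5}  ✓accept
'c' @ 3: {}  — dead — no transitions
rest 'baba' ignored (set empty)
after full input: {}  (accept=1 not in)

Answer: REJECT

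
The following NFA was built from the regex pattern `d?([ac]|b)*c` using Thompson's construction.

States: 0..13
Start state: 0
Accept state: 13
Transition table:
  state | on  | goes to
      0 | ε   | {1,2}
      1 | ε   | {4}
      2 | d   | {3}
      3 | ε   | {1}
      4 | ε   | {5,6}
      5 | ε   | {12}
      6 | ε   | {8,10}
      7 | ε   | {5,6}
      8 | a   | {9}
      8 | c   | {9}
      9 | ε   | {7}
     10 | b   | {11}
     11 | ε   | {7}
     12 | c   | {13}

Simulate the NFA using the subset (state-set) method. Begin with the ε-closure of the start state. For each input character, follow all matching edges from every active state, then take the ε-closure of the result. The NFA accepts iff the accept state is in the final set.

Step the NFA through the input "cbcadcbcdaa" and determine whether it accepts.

initial (ε-close {0}): {0,1,2,4,5,6,8,10,12}
'c' @ 1: {5,6,7,8,9,10,12,13}  (accept∈set)
'b' @ 2: {5,6,7,8,10,11,12}
'c' @ 3: {5,6,7,8,9,10,12,13}  (accept∈set)
'a' @ 4: {5,6,7,8,9,10,12}
'd' @ 5: {}  — no active states
rest 'cbcdaa' ignored (set empty)
after full input: {}  (accept=13 not in)

Answer: REJECT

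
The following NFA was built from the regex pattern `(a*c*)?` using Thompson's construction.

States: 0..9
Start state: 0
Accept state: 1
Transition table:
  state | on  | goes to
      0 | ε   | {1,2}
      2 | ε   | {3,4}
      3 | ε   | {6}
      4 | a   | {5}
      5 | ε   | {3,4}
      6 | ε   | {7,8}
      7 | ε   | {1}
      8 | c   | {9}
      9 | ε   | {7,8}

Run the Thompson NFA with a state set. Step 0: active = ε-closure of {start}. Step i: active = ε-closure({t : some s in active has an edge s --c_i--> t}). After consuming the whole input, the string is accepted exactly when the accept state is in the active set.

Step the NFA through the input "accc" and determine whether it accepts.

Answer: ACCEPT

Steps:
S₀ = ε-closure({0}) = {0,1,2,3,4,6,7,8}
'a' @ 1: {1,3,4,5,6,7,8}  ✓accept
'c' @ 2: {1,7,8,9}  ✓accept
'c' @ 3: {1,7,8,9}  ✓accept
'c' @ 4: {1,7,8,9}  ✓accept
end set {1,7,8,9} — state 1 in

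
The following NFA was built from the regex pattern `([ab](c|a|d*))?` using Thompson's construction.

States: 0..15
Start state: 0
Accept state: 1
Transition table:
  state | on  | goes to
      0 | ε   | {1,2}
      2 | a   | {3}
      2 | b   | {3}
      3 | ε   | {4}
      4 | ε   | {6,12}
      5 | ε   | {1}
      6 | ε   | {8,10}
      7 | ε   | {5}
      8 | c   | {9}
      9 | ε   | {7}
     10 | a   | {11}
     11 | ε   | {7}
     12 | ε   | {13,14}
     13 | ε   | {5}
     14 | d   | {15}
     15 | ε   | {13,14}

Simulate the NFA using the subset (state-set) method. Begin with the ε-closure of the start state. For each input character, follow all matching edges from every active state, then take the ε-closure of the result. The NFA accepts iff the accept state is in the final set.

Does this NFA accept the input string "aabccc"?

initial (ε-close {0}): {0,1,2}
'a' @ 1: {1,3,4,5,6,8,10,12,13,14}  [accepting]
'a' @ 2: {1,5,7,11}  [accepting]
'b' @ 3: {}  — dead — no transitions
rest 'ccc' ignored (set empty)
after full input: {}  (accept=1 not in)

Answer: REJECT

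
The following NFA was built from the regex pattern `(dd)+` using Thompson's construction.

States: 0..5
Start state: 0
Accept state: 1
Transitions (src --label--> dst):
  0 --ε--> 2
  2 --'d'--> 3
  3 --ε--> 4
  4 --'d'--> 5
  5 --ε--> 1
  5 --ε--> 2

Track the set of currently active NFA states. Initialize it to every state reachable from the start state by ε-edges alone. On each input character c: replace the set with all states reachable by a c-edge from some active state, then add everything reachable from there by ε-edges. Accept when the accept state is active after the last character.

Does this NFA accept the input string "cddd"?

Answer: REJECT

Steps:
initial (ε-close {0}): {0,2}
'c' @ 1: {}  — state set empty
rest 'ddd' ignored (set empty)
final: {}; accept 1 not in set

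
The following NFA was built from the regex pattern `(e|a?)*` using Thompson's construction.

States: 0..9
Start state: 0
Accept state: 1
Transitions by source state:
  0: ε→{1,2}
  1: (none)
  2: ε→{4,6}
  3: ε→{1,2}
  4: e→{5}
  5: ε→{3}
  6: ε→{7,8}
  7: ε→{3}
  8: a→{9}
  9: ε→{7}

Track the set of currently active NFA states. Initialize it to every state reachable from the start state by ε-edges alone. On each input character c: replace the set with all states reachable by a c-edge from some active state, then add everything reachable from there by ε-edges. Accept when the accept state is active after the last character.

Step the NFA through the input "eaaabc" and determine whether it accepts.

Answer: REJECT

Trace:
S₀ = ε-closure({0}) = {0,1,2,3,4,6,7,8}
'e' @ 1: {1,2,3,4,5,6,7,8}  ✓accept
'a' @ 2: {1,2,3,4,6,7,8,9}  ✓accept
'a' @ 3: {1,2,3,4,6,7,8,9}  ✓accept
'a' @ 4: {1,2,3,4,6,7,8,9}  ✓accept
'b' @ 5: {}  — no active states
rest 'c' ignored (set empty)
end set {} — state 1 not in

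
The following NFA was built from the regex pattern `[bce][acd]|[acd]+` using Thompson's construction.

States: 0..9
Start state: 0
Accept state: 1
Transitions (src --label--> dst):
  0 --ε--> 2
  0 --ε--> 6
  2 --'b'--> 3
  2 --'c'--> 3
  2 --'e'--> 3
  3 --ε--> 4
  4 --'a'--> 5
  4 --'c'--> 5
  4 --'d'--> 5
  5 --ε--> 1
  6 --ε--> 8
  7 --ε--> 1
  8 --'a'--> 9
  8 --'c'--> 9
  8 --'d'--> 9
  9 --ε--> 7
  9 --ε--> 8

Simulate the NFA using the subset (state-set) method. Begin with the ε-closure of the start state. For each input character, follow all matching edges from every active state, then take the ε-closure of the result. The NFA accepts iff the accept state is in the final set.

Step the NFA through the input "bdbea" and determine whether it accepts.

start: ε-closure({0}) = {0,2,6,8}
'b' @ 1: {3,4}
'd' @ 2: {1,5}  ✓accept
'b' @ 3: {}  — state set empty
rest 'ea' ignored (set empty)
end set {} — state 1 not in

Answer: REJECT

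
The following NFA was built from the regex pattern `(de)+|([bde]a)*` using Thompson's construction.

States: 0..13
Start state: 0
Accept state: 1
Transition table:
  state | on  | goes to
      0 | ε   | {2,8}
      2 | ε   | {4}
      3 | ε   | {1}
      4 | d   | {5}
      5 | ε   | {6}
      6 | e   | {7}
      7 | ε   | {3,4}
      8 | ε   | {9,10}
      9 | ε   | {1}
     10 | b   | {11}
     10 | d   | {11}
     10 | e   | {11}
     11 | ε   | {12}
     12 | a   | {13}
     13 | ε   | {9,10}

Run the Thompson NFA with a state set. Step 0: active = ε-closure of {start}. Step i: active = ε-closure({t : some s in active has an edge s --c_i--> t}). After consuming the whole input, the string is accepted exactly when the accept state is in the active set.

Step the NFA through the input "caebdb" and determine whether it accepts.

Answer: REJECT

Derivation:
initial (ε-close {0}): {0,1,2,4,8,9,10}
'c' @ 1: {}  — state set empty
rest 'aebdb' ignored (set empty)
end set {} — state 1 not in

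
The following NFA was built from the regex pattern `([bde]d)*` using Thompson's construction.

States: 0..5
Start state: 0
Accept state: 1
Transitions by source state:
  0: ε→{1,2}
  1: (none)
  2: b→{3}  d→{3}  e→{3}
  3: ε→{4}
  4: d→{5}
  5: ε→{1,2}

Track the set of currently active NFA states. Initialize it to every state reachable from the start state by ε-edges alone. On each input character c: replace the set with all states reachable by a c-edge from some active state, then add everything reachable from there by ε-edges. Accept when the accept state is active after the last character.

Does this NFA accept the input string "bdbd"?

Answer: ACCEPT

Trace:
S₀ = ε-closure({0}) = {0,1,2}
'b' @ 1: {3,4}
'd' @ 2: {1,2,5}  ✓accept
'b' @ 3: {3,4}
'd' @ 4: {1,2,5}  ✓accept
final: {1,2,5}; accept 1 in set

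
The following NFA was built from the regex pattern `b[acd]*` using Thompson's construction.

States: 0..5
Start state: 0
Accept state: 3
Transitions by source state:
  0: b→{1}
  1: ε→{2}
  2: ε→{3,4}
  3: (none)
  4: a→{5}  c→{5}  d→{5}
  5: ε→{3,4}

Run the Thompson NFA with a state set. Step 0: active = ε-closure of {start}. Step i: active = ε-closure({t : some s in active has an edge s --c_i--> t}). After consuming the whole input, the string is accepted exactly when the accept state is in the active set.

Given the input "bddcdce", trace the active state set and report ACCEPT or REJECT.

Answer: REJECT

Steps:
start: ε-closure({0}) = {0}
'b' @ 1: {1,2,3,4}  ✓accept
'd' @ 2: {3,4,5}  ✓accept
'd' @ 3: {3,4,5}  ✓accept
'c' @ 4: {3,4,5}  ✓accept
'd' @ 5: {3,4,5}  ✓accept
'c' @ 6: {3,4,5}  ✓accept
'e' @ 7: {}  — dead — no transitions
final: {}; accept 3 not in set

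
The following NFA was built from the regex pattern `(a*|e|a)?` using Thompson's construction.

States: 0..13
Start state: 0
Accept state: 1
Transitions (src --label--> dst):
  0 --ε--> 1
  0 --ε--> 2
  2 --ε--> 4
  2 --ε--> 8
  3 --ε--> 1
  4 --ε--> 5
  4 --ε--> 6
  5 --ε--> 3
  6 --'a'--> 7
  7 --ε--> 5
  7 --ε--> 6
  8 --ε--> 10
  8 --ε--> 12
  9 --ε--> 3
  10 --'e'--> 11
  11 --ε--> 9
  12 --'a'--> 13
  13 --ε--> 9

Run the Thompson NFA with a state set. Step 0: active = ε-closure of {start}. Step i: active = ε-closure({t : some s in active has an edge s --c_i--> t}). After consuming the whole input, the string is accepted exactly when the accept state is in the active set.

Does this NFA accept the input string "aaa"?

S₀ = ε-closure({0}) = {0,1,2,3,4,5,6,8,10,12}
'a' @ 1: {1,3,5,6,7,9,13}  [accepting]
'a' @ 2: {1,3,5,6,7}  [accepting]
'a' @ 3: {1,3,5,6,7}  [accepting]
after full input: {1,3,5,6,7}  (accept=1 in)

Answer: ACCEPT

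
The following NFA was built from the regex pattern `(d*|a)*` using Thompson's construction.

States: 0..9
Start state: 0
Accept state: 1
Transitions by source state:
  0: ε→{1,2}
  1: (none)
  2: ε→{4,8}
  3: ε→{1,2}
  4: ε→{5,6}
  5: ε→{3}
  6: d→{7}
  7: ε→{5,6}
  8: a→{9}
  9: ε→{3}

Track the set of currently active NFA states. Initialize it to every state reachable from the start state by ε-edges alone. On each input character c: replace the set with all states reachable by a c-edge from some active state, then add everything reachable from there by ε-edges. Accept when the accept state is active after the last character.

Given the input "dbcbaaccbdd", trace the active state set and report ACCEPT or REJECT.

start: ε-closure({0}) = {0,1,2,3,4,5,6,8}
'd' @ 1: {1,2,3,4,5,6,7,8}  ✓accept
'b' @ 2: {}  — dead — no transitions
rest 'cbaaccbdd' ignored (set empty)
final: {}; accept 1 not in set

Answer: REJECT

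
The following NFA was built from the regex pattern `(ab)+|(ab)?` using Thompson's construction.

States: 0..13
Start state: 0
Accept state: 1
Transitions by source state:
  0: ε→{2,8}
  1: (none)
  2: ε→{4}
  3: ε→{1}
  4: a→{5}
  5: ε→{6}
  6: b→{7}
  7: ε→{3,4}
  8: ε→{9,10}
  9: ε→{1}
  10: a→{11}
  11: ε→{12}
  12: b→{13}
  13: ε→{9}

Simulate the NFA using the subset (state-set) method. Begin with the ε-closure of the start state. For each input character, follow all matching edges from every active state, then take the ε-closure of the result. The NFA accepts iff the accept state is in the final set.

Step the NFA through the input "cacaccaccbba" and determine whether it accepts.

Answer: REJECT

Steps:
start: ε-closure({0}) = {0,1,2,4,8,9,10}
'c' @ 1: {}  — no active states
rest 'acaccaccbba' ignored (set empty)
after full input: {}  (accept=1 not in)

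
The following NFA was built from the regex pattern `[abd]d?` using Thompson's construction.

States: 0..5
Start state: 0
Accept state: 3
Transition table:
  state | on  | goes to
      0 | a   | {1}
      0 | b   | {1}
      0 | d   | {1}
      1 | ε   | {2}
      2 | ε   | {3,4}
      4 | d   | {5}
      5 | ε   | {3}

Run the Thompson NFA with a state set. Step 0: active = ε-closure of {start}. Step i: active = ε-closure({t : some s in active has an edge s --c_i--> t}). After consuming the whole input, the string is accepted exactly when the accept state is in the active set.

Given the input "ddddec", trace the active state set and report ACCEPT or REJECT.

Answer: REJECT

Trace:
initial (ε-close {0}): {0}
'd' @ 1: {1,2,3,4}  (accept∈set)
'd' @ 2: {3,5}  (accept∈set)
'd' @ 3: {}  — no active states
rest 'dec' ignored (set empty)
after full input: {}  (accept=3 not in)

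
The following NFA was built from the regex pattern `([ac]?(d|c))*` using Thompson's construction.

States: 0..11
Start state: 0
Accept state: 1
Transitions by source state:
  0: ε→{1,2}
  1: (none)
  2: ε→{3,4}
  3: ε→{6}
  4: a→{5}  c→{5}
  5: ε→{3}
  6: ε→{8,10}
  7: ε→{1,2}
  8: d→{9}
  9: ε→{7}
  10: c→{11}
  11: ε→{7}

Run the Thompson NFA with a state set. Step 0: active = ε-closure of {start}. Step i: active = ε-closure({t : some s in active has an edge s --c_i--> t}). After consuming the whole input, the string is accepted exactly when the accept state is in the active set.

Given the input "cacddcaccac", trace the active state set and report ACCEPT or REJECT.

Answer: ACCEPT

Trace:
S₀ = ε-closure({0}) = {0,1,2,3,4,6,8,10}
'c' @ 1: {1,2,3,4,5,6,7,8,10,11}  (accept∈set)
'a' @ 2: {3,5,6,8,10}
'c' @ 3: {1,2,3,4,6,7,8,10,11}  (accept∈set)
'd' @ 4: {1,2,3,4,6,7,8,9,10}  (accept∈set)
'd' @ 5: {1,2,3,4,6,7,8,9,10}  (accept∈set)
'c' @ 6: {1,2,3,4,5,6,7,8,10,11}  (accept∈set)
'a' @ 7: {3,5,6,8,10}
'c' @ 8: {1,2,3,4,6,7,8,10,11}  (accept∈set)
'c' @ 9: {1,2,3,4,5,6,7,8,10,11}  (accept∈set)
'a' @ 10: {3,5,6,8,10}
'c' @ 11: {1,2,3,4,6,7,8,10,11}  (accept∈set)
end set {1,2,3,4,6,7,8,10,11} — state 1 in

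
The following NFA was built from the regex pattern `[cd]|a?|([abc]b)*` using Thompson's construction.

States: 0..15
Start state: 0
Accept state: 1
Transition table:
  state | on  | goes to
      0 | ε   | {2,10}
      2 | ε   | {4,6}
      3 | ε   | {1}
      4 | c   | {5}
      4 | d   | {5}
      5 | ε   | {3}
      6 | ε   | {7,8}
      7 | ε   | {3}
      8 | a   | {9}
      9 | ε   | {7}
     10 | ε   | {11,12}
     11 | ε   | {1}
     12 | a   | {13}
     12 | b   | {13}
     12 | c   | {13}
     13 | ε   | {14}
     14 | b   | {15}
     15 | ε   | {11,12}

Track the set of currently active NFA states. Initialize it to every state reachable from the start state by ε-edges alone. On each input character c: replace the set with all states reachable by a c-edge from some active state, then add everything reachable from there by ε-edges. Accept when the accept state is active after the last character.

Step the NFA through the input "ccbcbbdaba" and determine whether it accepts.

S₀ = ε-closure({0}) = {0,1,2,3,4,6,7,8,10,11,12}
'c' @ 1: {1,3,5,13,14}  (accept∈set)
'c' @ 2: {}  — state set empty
rest 'bcbbdaba' ignored (set empty)
end set {} — state 1 not in

Answer: REJECT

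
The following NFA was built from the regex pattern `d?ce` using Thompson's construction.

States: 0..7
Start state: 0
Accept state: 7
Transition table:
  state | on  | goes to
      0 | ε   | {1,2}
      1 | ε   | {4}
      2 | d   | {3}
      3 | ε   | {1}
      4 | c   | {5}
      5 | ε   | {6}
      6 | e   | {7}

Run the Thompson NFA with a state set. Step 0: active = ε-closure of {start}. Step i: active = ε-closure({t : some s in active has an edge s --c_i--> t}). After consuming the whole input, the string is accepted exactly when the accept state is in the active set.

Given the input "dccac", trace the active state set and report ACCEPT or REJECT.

Answer: REJECT

Trace:
initial (ε-close {0}): {0,1,2,4}
'd' @ 1: {1,3,4}
'c' @ 2: {5,6}
'c' @ 3: {}  — dead — no transitions
rest 'ac' ignored (set empty)
end set {} — state 7 not in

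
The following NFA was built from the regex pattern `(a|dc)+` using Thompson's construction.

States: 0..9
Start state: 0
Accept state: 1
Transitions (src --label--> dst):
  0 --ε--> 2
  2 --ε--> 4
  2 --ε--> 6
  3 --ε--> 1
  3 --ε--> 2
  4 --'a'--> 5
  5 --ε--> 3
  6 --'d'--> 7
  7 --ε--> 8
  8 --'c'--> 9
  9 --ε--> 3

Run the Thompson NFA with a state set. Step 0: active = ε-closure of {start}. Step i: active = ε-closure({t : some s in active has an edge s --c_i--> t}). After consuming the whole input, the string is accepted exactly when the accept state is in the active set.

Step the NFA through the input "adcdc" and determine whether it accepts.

Answer: ACCEPT

Steps:
S₀ = ε-closure({0}) = {0,2,4,6}
'a' @ 1: {1,2,3,4,5,6}  (accept∈set)
'd' @ 2: {7,8}
'c' @ 3: {1,2,3,4,6,9}  (accept∈set)
'd' @ 4: {7,8}
'c' @ 5: {1,2,3,4,6,9}  (accept∈set)
after full input: {1,2,3,4,6,9}  (accept=1 in)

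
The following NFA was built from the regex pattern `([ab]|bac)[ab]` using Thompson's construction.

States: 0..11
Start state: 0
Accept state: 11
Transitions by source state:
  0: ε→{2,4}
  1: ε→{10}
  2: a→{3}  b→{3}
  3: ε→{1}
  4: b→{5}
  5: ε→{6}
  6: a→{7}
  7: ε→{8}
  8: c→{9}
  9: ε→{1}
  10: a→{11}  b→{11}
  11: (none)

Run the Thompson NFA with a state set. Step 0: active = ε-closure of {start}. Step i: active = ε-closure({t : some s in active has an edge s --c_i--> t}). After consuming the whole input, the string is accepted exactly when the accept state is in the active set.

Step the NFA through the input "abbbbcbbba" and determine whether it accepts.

Answer: REJECT

Steps:
initial (ε-close {0}): {0,2,4}
'a' @ 1: {1,3,10}
'b' @ 2: {11}  [accepting]
'b' @ 3: {}  — no active states
rest 'bbcbbba' ignored (set empty)
final: {}; accept 11 not in set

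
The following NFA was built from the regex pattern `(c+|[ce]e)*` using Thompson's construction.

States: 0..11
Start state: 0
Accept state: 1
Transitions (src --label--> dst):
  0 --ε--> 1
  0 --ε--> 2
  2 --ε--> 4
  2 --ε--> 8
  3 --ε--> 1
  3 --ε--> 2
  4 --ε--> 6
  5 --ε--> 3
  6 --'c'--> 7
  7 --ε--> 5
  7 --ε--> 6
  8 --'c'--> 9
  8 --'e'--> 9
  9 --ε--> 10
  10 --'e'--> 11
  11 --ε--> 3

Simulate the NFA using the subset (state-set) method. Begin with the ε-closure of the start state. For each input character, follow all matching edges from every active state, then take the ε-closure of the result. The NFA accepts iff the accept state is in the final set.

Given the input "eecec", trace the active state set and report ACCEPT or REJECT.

Answer: ACCEPT

Steps:
initial (ε-close {0}): {0,1,2,4,6,8}
'e' @ 1: {9,10}
'e' @ 2: {1,2,3,4,6,8,11}  (accept∈set)
'c' @ 3: {1,2,3,4,5,6,7,8,9,10}  (accept∈set)
'e' @ 4: {1,2,3,4,6,8,9,10,11}  (accept∈set)
'c' @ 5: {1,2,3,4,5,6,7,8,9,10}  (accept∈set)
after full input: {1,2,3,4,5,6,7,8,9,10}  (accept=1 in)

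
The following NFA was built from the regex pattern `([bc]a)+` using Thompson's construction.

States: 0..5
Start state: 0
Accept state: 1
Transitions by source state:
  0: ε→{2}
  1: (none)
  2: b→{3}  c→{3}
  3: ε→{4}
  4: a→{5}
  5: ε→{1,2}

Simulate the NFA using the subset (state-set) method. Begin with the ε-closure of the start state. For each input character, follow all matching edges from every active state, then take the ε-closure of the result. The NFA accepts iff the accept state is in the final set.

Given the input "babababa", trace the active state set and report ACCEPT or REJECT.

S₀ = ε-closure({0}) = {0,2}
'b' @ 1: {3,4}
'a' @ 2: {1,2,5}  (accept∈set)
'b' @ 3: {3,4}
'a' @ 4: {1,2,5}  (accept∈set)
'b' @ 5: {3,4}
'a' @ 6: {1,2,5}  (accept∈set)
'b' @ 7: {3,4}
'a' @ 8: {1,2,5}  (accept∈set)
final: {1,2,5}; accept 1 in set

Answer: ACCEPT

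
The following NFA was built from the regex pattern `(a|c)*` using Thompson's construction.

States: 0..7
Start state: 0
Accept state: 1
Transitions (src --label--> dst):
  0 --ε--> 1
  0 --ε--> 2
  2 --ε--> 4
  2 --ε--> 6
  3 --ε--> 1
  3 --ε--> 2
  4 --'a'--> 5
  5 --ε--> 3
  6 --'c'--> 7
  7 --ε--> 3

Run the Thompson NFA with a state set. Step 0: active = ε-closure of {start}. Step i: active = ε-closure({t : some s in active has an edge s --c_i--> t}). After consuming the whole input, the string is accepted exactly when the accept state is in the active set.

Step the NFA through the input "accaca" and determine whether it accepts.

start: ε-closure({0}) = {0,1,2,4,6}
'a' @ 1: {1,2,3,4,5,6}  (accept∈set)
'c' @ 2: {1,2,3,4,6,7}  (accept∈set)
'c' @ 3: {1,2,3,4,6,7}  (accept∈set)
'a' @ 4: {1,2,3,4,5,6}  (accept∈set)
'c' @ 5: {1,2,3,4,6,7}  (accept∈set)
'a' @ 6: {1,2,3,4,5,6}  (accept∈set)
final: {1,2,3,4,5,6}; accept 1 in set

Answer: ACCEPT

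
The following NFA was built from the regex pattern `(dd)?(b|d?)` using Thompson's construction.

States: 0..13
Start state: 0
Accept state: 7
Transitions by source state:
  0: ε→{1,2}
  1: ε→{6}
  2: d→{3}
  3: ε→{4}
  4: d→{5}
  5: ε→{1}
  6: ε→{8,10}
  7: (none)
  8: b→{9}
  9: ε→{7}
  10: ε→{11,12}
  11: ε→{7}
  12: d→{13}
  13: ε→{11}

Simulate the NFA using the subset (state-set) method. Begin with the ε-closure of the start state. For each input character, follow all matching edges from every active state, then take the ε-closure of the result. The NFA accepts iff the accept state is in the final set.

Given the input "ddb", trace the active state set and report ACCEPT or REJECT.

start: ε-closure({0}) = {0,1,2,6,7,8,10,11,12}
'd' @ 1: {3,4,7,11,13}  (accept∈set)
'd' @ 2: {1,5,6,7,8,10,11,12}  (accept∈set)
'b' @ 3: {7,9}  (accept∈set)
end set {7,9} — state 7 in

Answer: ACCEPT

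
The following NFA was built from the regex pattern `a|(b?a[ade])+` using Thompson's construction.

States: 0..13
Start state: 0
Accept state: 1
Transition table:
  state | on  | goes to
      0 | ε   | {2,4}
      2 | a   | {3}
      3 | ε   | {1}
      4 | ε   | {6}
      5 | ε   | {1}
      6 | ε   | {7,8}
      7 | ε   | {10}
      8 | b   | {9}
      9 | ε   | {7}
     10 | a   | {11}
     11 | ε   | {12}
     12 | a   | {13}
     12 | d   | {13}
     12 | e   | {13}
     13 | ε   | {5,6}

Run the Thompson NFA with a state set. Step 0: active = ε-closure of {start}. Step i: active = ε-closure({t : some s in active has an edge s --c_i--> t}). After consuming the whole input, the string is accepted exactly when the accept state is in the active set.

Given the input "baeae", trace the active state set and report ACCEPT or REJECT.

Answer: ACCEPT

Trace:
S₀ = ε-closure({0}) = {0,2,4,6,7,8,10}
'b' @ 1: {7,9,10}
'a' @ 2: {11,12}
'e' @ 3: {1,5,6,7,8,10,13}  ✓accept
'a' @ 4: {11,12}
'e' @ 5: {1,5,6,7,8,10,13}  ✓accept
final: {1,5,6,7,8,10,13}; accept 1 in set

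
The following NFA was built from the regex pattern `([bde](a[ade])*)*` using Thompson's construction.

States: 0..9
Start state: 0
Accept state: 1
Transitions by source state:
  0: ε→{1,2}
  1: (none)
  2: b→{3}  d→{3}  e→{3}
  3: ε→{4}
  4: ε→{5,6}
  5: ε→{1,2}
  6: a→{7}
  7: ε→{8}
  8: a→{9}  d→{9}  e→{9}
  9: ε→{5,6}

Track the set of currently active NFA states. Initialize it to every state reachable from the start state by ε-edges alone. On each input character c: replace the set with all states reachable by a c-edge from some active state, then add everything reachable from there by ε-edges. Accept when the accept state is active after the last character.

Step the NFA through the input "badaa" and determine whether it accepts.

start: ε-closure({0}) = {0,1,2}
'b' @ 1: {1,2,3,4,5,6}  (accept∈set)
'a' @ 2: {7,8}
'd' @ 3: {1,2,5,6,9}  (accept∈set)
'a' @ 4: {7,8}
'a' @ 5: {1,2,5,6,9}  (accept∈set)
end set {1,2,5,6,9} — state 1 in

Answer: ACCEPT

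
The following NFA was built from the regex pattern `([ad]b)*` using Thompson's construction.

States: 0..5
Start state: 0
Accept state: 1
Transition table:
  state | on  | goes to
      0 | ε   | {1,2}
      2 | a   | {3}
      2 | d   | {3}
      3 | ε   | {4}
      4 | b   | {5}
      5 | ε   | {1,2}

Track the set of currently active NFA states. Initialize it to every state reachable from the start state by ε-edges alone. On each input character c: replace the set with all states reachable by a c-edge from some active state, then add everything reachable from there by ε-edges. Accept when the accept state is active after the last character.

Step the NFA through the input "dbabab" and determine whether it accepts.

Answer: ACCEPT

Derivation:
S₀ = ε-closure({0}) = {0,1,2}
'd' @ 1: {3,4}
'b' @ 2: {1,2,5}  ✓accept
'a' @ 3: {3,4}
'b' @ 4: {1,2,5}  ✓accept
'a' @ 5: {3,4}
'b' @ 6: {1,2,5}  ✓accept
final: {1,2,5}; accept 1 in set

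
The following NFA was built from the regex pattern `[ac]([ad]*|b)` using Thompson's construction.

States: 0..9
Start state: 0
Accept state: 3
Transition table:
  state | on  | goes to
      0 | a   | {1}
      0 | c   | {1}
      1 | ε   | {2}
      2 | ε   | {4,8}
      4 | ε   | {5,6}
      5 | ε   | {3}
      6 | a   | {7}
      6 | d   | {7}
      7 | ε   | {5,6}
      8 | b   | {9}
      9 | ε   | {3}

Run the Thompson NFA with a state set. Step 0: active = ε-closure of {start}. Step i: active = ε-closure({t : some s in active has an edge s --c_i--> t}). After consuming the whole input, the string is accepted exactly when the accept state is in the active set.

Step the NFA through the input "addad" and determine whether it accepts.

initial (ε-close {0}): {0}
'a' @ 1: {1,2,3,4,5,6,8}  (accept∈set)
'd' @ 2: {3,5,6,7}  (accept∈set)
'd' @ 3: {3,5,6,7}  (accept∈set)
'a' @ 4: {3,5,6,7}  (accept∈set)
'd' @ 5: {3,5,6,7}  (accept∈set)
final: {3,5,6,7}; accept 3 in set

Answer: ACCEPT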